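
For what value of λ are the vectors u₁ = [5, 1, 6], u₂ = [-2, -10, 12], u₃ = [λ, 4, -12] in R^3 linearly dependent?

The set is linearly dependent precisely when det[u₁; u₂; u₃] = 0.
Expanding, det = 72*λ + 288.
Solving 72*λ + 288 = 0 yields λ = -4.

λ = -4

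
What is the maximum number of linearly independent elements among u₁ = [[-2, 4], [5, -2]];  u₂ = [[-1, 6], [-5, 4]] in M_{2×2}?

Pass to coordinate vectors with respect to the basis {E₁₁, E₁₂, E₂₁, E₂₂}.
Apply Gaussian elimination to the matrix whose rows are u₁, u₂.
There are 2 pivot columns, so rank = 2.

2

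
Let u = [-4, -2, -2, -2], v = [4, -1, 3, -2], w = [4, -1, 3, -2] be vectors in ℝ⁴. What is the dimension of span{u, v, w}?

2

Put the 4×3 matrix [u|v|w] into echelon form.
The echelon form has 2 nonzero rows, so the rank is 2.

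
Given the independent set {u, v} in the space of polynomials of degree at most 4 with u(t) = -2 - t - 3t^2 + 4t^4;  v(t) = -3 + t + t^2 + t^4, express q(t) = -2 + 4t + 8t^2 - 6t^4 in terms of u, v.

q = -2u + 2v

Identify each element with its coordinate vector in ℝ⁵ via {1, t, …, t^4}.
Set up the augmented matrix [u | v | q] and row-reduce.
Back-substitution yields (c₁, c₂) = (-2, 2).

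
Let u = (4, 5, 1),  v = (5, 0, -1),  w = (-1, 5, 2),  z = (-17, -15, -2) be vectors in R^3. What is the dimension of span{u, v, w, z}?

Apply Gaussian elimination to the matrix whose rows are u, v, w, z.
The echelon form has 2 nonzero rows, so the rank is 2.
(With 4 elements in a 3-dimensional space the rank is at most 3.)

2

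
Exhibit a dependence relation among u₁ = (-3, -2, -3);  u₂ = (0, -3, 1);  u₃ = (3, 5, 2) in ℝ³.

Solve the homogeneous system with u₁, u₂, u₃ as columns by row-reducing the coefficient matrix.
The free variable yields coefficients (1, 1, 1) (any nonzero multiple also works).

u₁ + u₂ + u₃ = 0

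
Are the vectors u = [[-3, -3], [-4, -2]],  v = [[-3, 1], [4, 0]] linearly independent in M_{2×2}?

Take coordinates with respect to the standard basis {E₁₁, E₁₂, E₂₁, E₂₂}.
Row-reduce the matrix whose columns are u, v.
The reduction yields 2 nonzero rows, so the rank is 2.
Since rank = 2 (the number of vectors), the set is linearly independent.

linearly independent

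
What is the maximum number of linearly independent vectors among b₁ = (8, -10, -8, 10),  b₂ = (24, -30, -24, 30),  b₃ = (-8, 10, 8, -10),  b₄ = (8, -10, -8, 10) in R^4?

1

Row-reduce the 4×4 matrix with these as rows.
Exactly 1 pivot survives; hence the rank is 1.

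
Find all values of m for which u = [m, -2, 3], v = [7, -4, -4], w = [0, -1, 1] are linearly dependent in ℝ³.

m = -7/8

Dependence holds iff the 3×3 matrix [u v w] is singular.
Expanding, det = -8*m - 7.
Setting this to zero gives m = -7/8.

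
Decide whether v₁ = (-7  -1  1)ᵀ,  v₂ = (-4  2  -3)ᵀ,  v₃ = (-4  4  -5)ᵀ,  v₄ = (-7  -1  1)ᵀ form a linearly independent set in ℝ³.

There are 4 vectors in a 3-dimensional space, so they cannot be linearly independent.

linearly dependent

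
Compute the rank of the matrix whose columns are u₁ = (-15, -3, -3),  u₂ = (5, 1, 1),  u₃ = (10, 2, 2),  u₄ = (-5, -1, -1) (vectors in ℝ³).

1

Form the matrix with u₁, u₂, u₃, u₄ as columns and reduce.
There is 1 pivot column, so rank = 1.
(With 4 elements in a 3-dimensional space the rank is at most 3.)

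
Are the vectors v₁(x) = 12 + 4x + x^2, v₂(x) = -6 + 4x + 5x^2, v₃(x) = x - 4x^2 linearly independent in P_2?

Take coordinates with respect to the standard basis {1, x, x^2}.
Place the vectors as rows of a 3×3 matrix and reduce to echelon form.
The reduction yields 3 nonzero rows, so the rank is 3.
Since rank = 3 (the number of vectors), the set is linearly independent.

linearly independent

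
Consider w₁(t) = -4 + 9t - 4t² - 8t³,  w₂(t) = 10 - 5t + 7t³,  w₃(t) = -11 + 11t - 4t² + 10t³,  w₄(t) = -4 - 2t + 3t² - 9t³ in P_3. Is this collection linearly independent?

linearly independent

Write each element as a coordinate vector in ℝ⁴ using {1, t, …, t³}.
The matrix [w₁|w₂|w₃|w₄] has determinant 539.
A nonzero determinant means the columns are linearly independent.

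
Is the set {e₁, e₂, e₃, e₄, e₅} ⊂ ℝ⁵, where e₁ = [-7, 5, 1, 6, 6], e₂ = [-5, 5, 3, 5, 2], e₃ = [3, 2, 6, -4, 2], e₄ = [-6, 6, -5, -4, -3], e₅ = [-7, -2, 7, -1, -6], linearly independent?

linearly independent

Place the vectors as rows of a 5×5 matrix and reduce to echelon form.
The reduction yields 5 nonzero rows, so the rank is 5.
Since rank = 5 (the number of vectors), the set is linearly independent.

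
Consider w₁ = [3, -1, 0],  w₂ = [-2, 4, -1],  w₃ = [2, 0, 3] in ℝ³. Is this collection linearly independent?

The matrix [w₁|w₂|w₃] has determinant 32.
A nonzero determinant means the columns are linearly independent.

linearly independent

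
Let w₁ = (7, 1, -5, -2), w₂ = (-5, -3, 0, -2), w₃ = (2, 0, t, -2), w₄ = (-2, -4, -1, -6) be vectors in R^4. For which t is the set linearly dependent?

Place the vectors as rows of a 4×4 matrix; dependence ⇔ determinant zero.
Cofactor expansion gives det = 16*t - 24.
Setting this to zero gives t = 3/2.

t = 3/2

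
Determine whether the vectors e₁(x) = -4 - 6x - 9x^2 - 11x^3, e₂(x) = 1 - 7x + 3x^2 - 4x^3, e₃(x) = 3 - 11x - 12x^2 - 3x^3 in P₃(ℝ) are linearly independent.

Take coordinates with respect to the standard basis {1, x, …, x^3}.
Place the vectors as rows of a 3×4 matrix and reduce to echelon form.
The reduction yields 3 nonzero rows, so the rank is 3.
Since rank = 3 (the number of vectors), the set is linearly independent.

linearly independent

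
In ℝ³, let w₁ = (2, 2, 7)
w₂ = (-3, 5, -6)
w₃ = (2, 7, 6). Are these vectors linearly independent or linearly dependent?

Place the vectors as rows of a 3×3 matrix and reduce to echelon form.
The reduction yields 3 nonzero rows, so the rank is 3.
Since rank = 3 (the number of vectors), the set is linearly independent.

linearly independent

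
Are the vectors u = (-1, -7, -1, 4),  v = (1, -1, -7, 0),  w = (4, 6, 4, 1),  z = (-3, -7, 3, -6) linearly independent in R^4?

linearly independent

Place the vectors as rows of a 4×4 matrix and reduce to echelon form.
The reduction yields 4 nonzero rows, so the rank is 4.
Since rank = 4 (the number of vectors), the set is linearly independent.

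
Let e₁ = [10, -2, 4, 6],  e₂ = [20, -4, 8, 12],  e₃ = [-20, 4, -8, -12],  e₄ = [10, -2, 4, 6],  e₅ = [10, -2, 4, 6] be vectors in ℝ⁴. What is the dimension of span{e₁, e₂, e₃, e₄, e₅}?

1

Put the 4×5 matrix [e₁|e₂|e₃|e₄|e₅] into echelon form.
There is 1 pivot column, so rank = 1.
(With 5 elements in a 4-dimensional space the rank is at most 4.)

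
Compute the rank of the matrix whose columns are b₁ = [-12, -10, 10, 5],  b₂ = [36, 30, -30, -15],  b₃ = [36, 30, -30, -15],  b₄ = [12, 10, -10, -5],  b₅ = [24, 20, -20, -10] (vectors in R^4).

1

Row-reduce the 5×4 matrix with these as rows.
Exactly 1 pivot survives; hence the rank is 1.
(With 5 elements in a 4-dimensional space the rank is at most 4.)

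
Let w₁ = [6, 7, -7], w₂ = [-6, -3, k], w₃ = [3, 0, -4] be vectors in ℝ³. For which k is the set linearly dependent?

k = 53/7

Dependence holds iff the 3×3 matrix [w₁ w₂ w₃] is singular.
Cofactor expansion gives det = 21*k - 159.
This vanishes exactly when k = 53/7.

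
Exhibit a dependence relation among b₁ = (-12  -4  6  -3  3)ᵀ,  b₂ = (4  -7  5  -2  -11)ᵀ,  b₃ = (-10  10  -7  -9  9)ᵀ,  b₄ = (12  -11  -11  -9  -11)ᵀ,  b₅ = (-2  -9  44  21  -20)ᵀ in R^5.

3b₂ - b₃ - 2b₄ - b₅ = 0

Set up α₁b₁ + … + α₅b₅ = 0 and solve the homogeneous system.
A generator of the null space is (0, 3, -1, -2, -1).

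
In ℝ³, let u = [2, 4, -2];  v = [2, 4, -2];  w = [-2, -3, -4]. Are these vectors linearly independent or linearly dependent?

Two of the vectors are equal, giving an immediate dependence.

linearly dependent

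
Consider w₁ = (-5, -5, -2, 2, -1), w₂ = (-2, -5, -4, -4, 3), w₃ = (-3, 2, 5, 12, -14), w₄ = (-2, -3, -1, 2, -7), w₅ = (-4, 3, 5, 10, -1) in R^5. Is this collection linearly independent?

linearly dependent

Place the vectors as rows of a 5×5 matrix and reduce to echelon form.
The reduction yields 3 nonzero rows, so the rank is 3.
Since rank 3 < 5, the set is linearly dependent.
Indeed w₁ - 2w₂ - w₃ + w₄ = 0.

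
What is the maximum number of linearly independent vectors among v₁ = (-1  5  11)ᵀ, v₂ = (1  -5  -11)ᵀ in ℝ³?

Form the matrix with v₁, v₂ as columns and reduce.
Exactly 1 pivot survives; hence the rank is 1.

1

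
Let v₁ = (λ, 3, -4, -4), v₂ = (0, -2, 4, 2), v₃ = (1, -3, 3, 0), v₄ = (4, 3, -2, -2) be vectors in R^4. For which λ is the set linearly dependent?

λ = 14/3

The set is linearly dependent precisely when det[v₁; v₂; v₃; v₄] = 0.
Expanding, det = 84 - 18*λ.
Solving 84 - 18*λ = 0 yields λ = 14/3.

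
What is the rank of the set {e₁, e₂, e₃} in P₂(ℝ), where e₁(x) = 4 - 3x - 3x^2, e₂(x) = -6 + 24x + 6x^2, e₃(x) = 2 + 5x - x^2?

2

Pass to coordinate vectors with respect to the basis {1, x, x^2}.
Row-reduce the 3×3 matrix with these as rows.
Exactly 2 pivots survive; hence the rank is 2.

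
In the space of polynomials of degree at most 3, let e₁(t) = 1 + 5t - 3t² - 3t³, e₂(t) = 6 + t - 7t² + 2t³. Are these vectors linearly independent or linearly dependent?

Take coordinates with respect to the standard basis {1, t, …, t³}.
Place the vectors as rows of a 2×4 matrix and reduce to echelon form.
The reduction yields 2 nonzero rows, so the rank is 2.
Since rank = 2 (the number of vectors), the set is linearly independent.

linearly independent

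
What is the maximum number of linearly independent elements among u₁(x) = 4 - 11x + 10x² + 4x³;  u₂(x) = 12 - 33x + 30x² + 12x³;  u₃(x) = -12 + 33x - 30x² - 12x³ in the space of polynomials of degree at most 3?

1

Pass to coordinate vectors with respect to the basis {1, x, …, x³}.
Form the matrix with u₁, u₂, u₃ as columns and reduce.
Exactly 1 pivot survives; hence the rank is 1.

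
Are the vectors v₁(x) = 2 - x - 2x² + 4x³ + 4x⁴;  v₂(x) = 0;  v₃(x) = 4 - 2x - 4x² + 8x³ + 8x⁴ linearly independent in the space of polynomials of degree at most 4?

linearly dependent

Write each element as a coordinate vector in ℝ⁵ using {1, x, …, x⁴}.
One of the vectors is the zero vector, so the set is linearly dependent.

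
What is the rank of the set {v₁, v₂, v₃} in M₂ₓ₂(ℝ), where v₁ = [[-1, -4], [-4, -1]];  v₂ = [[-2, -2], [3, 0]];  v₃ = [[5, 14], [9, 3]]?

rank 2

Pass to coordinate vectors with respect to the basis {E₁₁, E₁₂, E₂₁, E₂₂}.
Form the matrix with v₁, v₂, v₃ as columns and reduce.
The echelon form has 2 nonzero rows, so the rank is 2.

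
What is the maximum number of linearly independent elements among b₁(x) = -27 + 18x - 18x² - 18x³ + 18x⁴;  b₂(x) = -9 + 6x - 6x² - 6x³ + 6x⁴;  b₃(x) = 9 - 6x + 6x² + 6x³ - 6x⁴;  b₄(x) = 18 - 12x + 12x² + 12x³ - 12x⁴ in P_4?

1

Represent each element by its coordinate vector in ℝ⁵.
Apply Gaussian elimination to the matrix whose rows are b₁, b₂, b₃, b₄.
Reduction leaves 1 leading entry, giving rank 1.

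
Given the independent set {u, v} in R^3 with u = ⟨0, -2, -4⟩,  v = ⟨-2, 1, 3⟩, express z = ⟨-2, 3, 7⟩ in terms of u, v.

z = -u + v

Set up the augmented matrix [u | v | z] and row-reduce.
The system has the unique solution (c₁, c₂) = (-1, 1).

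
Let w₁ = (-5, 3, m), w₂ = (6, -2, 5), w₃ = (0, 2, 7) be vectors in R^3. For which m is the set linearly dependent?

Place the vectors as rows of a 3×3 matrix; dependence ⇔ determinant zero.
Cofactor expansion gives det = 12*m - 6.
Solving 12*m - 6 = 0 yields m = 1/2.

m = 1/2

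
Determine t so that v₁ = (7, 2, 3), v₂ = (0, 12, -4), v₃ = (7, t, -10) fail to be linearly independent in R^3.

Dependence holds iff the 3×3 matrix [v₁ v₂ v₃] is singular.
The determinant works out to 28*t - 1148.
Setting this to zero gives t = 41.

t = 41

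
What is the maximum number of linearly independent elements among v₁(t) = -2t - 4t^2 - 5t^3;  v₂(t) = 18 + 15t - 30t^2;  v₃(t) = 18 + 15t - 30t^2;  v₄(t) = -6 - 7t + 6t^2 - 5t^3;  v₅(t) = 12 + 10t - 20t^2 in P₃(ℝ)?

2

Represent each element by its coordinate vector in ℝ⁴.
Put the 4×5 matrix [v₁|v₂|v₃|v₄|v₅] into echelon form.
There are 2 pivot columns, so rank = 2.
(With 5 elements in a 4-dimensional space the rank is at most 4.)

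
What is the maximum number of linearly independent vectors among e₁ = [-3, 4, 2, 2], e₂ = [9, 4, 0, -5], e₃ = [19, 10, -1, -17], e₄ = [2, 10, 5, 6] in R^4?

Row-reduce the 4×4 matrix with these as rows.
Exactly 3 pivots survive; hence the rank is 3.

3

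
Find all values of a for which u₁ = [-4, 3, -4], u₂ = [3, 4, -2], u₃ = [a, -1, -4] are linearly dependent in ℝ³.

a = -12

The set is linearly dependent precisely when det[u₁; u₂; u₃] = 0.
The determinant works out to 10*a + 120.
Setting this to zero gives a = -12.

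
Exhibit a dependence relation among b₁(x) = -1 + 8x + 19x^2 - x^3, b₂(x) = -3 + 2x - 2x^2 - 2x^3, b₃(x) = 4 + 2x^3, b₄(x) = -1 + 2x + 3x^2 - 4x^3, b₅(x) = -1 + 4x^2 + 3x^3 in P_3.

Pass to coordinate vectors relative to the basis {1, x, …, x^3}.
Row-reduce the matrix with b₁, b₂, b₃, b₄, b₅ as columns; the null space gives the coefficients.
A generator of the null space is (1, -1, -2, -3, -3).

b₁ - b₂ - 2b₃ - 3b₄ - 3b₅ = 0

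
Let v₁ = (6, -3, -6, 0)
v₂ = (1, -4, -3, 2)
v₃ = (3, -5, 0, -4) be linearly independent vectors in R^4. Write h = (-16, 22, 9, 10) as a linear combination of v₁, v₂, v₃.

Set up the augmented matrix [v₁ | v₂ | v₃ | h] and row-reduce.
The system has the unique solution (α₁, α₂, α₃) = (-1, -1, -3).

h = -v₁ - v₂ - 3v₃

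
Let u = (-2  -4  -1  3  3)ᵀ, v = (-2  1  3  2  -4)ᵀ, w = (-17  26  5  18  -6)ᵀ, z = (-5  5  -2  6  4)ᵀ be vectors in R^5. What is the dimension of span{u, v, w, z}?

dim = 3

Apply Gaussian elimination to the matrix whose rows are u, v, w, z.
Exactly 3 pivots survive; hence the rank is 3.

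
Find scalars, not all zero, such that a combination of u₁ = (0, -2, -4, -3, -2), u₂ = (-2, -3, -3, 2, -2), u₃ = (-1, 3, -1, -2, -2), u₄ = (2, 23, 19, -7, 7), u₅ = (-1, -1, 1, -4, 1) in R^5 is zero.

Write the vectors as columns of a matrix and find a nonzero vector in its null space.
One solution (up to scaling) is (3, 3, -3, 1, -1).

3u₁ + 3u₂ - 3u₃ + u₄ - u₅ = 0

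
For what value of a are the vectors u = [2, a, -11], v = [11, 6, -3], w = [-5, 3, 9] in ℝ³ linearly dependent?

a = -27/4

Dependence holds iff the 3×3 matrix [u v w] is singular.
The determinant works out to -84*a - 567.
This vanishes exactly when a = -27/4.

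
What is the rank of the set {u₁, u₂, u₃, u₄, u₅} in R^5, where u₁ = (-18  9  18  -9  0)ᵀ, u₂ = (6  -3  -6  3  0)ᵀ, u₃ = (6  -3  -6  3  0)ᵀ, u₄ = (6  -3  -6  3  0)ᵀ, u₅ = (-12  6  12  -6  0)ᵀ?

Put the 5×5 matrix [u₁|u₂|u₃|u₄|u₅] into echelon form.
Reduction leaves 1 leading entry, giving rank 1.

1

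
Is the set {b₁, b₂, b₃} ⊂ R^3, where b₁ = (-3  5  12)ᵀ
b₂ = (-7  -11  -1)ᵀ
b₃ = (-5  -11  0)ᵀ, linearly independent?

linearly independent

Place the vectors as rows of a 3×3 matrix and reduce to echelon form.
The reduction yields 3 nonzero rows, so the rank is 3.
Since rank = 3 (the number of vectors), the set is linearly independent.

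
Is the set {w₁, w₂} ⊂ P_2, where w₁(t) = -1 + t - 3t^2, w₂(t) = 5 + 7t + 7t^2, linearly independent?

Write each element as a coordinate vector in ℝ³ using {1, t, t^2}.
Row-reduce the matrix whose columns are w₁, w₂.
The reduction yields 2 nonzero rows, so the rank is 2.
Since rank = 2 (the number of vectors), the set is linearly independent.

linearly independent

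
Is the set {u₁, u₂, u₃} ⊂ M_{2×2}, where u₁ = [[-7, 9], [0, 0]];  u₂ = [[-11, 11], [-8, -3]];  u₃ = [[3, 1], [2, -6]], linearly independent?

Write each element as a coordinate vector in ℝ⁴ using {E₁₁, E₁₂, E₂₁, E₂₂}.
Place the vectors as rows of a 3×4 matrix and reduce to echelon form.
The reduction yields 3 nonzero rows, so the rank is 3.
Since rank = 3 (the number of vectors), the set is linearly independent.

linearly independent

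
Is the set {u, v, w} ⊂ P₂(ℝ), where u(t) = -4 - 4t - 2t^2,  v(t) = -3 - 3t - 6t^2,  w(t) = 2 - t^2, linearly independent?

linearly independent

Take coordinates with respect to the standard basis {1, t, t^2}.
Row-reduce the matrix whose columns are u, v, w.
The reduction yields 3 nonzero rows, so the rank is 3.
Since rank = 3 (the number of vectors), the set is linearly independent.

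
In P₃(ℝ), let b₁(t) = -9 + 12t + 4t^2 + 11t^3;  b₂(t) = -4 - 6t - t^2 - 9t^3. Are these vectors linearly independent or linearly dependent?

Take coordinates with respect to the standard basis {1, t, …, t^3}.
Place the vectors as rows of a 2×4 matrix and reduce to echelon form.
The reduction yields 2 nonzero rows, so the rank is 2.
Since rank = 2 (the number of vectors), the set is linearly independent.

linearly independent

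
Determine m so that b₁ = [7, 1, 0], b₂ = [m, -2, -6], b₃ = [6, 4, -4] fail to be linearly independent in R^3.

The set is linearly dependent precisely when det[b₁; b₂; b₃] = 0.
The determinant works out to 4*m + 188.
Solving 4*m + 188 = 0 yields m = -47.

m = -47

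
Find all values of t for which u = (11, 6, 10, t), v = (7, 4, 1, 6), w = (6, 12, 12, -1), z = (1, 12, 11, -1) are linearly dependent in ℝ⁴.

The vectors are dependent exactly when the determinant of the matrix with rows u, v, w, z vanishes.
Cofactor expansion gives det = 240*t + 1032.
This vanishes exactly when t = -43/10.

t = -43/10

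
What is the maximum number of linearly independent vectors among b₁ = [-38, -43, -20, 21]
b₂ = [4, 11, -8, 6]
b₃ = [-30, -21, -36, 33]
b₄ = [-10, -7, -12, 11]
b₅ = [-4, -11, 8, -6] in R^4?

2

Row-reduce the 5×4 matrix with these as rows.
There are 2 pivot columns, so rank = 2.
(With 5 elements in a 4-dimensional space the rank is at most 4.)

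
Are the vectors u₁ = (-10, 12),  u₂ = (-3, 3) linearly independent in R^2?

Row-reduce the matrix whose columns are u₁, u₂.
The reduction yields 2 nonzero rows, so the rank is 2.
Since rank = 2 (the number of vectors), the set is linearly independent.

linearly independent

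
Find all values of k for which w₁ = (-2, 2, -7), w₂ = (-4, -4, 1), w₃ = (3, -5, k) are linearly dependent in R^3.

Place the vectors as rows of a 3×3 matrix; dependence ⇔ determinant zero.
The determinant works out to 16*k - 228.
This vanishes exactly when k = 57/4.

k = 57/4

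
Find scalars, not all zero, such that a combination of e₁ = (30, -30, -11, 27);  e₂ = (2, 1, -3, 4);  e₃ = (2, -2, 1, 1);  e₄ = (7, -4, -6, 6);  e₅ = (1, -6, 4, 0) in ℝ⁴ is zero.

e₁ - 2e₂ - e₃ - 3e₄ - 3e₅ = 0

Write the vectors as columns of a matrix and find a nonzero vector in its null space.
One solution (up to scaling) is (1, -2, -1, -3, -3).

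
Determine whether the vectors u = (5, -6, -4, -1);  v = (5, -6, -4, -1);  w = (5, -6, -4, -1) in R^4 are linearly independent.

Two of the vectors are equal, giving an immediate dependence.

linearly dependent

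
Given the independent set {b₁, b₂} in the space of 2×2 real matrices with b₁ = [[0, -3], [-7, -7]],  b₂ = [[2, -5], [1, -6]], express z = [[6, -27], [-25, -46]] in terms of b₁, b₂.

z = 4b₁ + 3b₂

Identify each element with its coordinate vector in ℝ⁴ via {E₁₁, E₁₂, E₂₁, E₂₂}.
Set up the augmented matrix [b₁ | b₂ | z] and row-reduce.
Row-reducing the augmented matrix gives the unique coefficients (a₁, a₂) = (4, 3).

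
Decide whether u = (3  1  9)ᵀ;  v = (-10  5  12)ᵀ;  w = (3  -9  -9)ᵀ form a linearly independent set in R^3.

linearly independent

The matrix [u|v|w] has determinant 810.
A nonzero determinant means the columns are linearly independent.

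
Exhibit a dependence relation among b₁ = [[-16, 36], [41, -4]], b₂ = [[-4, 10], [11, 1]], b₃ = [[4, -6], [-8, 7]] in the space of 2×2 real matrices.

b₁ - 3b₂ + b₃ = 0

Write each element as a vector in ℝ⁴ using {E₁₁, E₁₂, E₂₁, E₂₂}.
Row-reduce the matrix with b₁, b₂, b₃ as columns; the null space gives the coefficients.
The free variable yields coefficients (1, -3, 1) (any nonzero multiple also works).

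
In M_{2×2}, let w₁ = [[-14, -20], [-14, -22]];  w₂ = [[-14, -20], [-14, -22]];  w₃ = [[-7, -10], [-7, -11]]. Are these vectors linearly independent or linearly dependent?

Take coordinates with respect to the standard basis {E₁₁, E₁₂, E₂₁, E₂₂}.
Row-reduce the matrix whose columns are w₁, w₂, w₃.
The reduction yields 1 nonzero row, so the rank is 1.
Since rank 1 < 3, the set is linearly dependent.
Indeed w₁ - w₂ = 0.

linearly dependent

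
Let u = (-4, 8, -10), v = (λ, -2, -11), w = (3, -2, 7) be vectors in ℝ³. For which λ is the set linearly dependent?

Dependence holds iff the 3×3 matrix [u v w] is singular.
Expanding, det = -36*λ - 180.
This vanishes exactly when λ = -5.

λ = -5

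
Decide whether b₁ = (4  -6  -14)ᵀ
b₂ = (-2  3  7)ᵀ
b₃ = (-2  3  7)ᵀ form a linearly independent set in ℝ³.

Form the 3×3 matrix with these as columns; its determinant is 0.
A zero determinant means the columns are linearly dependent.

linearly dependent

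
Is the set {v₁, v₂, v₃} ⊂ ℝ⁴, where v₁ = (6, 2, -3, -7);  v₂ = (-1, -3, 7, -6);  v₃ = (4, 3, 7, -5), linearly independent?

Place the vectors as rows of a 3×4 matrix and reduce to echelon form.
The reduction yields 3 nonzero rows, so the rank is 3.
Since rank = 3 (the number of vectors), the set is linearly independent.

linearly independent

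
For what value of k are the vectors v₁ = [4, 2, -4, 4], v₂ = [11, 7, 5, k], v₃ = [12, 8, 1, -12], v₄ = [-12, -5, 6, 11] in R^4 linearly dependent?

The vectors are dependent exactly when the determinant of the matrix with rows v₁, v₂, v₃, v₄ vanishes.
The determinant works out to -100*k - 2450.
Solving -100*k - 2450 = 0 yields k = -49/2.

k = -49/2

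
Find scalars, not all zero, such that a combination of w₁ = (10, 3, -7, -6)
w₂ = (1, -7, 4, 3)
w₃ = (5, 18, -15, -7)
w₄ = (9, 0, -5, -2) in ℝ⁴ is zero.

Solve the homogeneous system with w₁, w₂, w₃, w₄ as columns by row-reducing the coefficient matrix.
A generator of the null space is (1, 3, 1, -2).

w₁ + 3w₂ + w₃ - 2w₄ = 0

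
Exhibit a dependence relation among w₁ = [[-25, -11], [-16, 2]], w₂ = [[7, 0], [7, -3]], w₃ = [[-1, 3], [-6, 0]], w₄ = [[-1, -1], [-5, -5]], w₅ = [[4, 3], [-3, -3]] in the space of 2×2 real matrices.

Take coordinates with respect to {E₁₁, E₁₂, E₂₁, E₂₂}.
Solve the homogeneous system with w₁, w₂, w₃, w₄, w₅ as columns by row-reducing the coefficient matrix.
One solution (up to scaling) is (1, 3, 2, -2, 1).

w₁ + 3w₂ + 2w₃ - 2w₄ + w₅ = 0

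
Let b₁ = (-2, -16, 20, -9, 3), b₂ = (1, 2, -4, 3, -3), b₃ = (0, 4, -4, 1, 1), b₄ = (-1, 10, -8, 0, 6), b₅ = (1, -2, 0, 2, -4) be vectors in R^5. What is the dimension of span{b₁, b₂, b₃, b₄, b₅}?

dim = 2

Form the matrix with b₁, b₂, b₃, b₄, b₅ as columns and reduce.
Exactly 2 pivots survive; hence the rank is 2.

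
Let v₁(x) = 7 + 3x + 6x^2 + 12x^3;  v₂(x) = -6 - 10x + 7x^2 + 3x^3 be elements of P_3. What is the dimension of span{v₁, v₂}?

2

Use coordinates relative to {1, x, …, x^3}.
Row-reduce the 2×4 matrix with these as rows.
Reduction leaves 2 leading entries, giving rank 2.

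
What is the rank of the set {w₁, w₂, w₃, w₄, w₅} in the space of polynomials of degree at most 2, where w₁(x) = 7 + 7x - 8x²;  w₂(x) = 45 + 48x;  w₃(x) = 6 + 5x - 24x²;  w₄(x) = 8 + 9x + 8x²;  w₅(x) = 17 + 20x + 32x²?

Represent each element by its coordinate vector in ℝ³.
Form the matrix with w₁, w₂, w₃, w₄, w₅ as columns and reduce.
Exactly 2 pivots survive; hence the rank is 2.
(With 5 elements in a 3-dimensional space the rank is at most 3.)

rank 2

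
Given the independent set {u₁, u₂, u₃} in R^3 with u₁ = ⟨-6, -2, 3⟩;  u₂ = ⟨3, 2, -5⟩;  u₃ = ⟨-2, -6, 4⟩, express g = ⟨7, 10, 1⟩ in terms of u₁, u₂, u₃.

Write g = a₁u₁ + … + a₃u₃ and equate components.
The system has the unique solution (a₁, a₂, a₃) = (-2, -3, -2).

g = -2u₁ - 3u₂ - 2u₃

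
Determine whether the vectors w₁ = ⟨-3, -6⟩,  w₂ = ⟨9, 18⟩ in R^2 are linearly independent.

linearly dependent

One vector is a scalar multiple of another, so the set is dependent.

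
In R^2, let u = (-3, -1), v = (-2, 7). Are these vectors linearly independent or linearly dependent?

The matrix [u|v] has determinant -23.
A nonzero determinant means the columns are linearly independent.

linearly independent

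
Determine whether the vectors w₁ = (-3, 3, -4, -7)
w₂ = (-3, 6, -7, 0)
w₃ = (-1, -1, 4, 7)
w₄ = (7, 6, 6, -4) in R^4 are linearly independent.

Form the 4×4 matrix with these as columns; its determinant is 2738.
A nonzero determinant means the columns are linearly independent.

linearly independent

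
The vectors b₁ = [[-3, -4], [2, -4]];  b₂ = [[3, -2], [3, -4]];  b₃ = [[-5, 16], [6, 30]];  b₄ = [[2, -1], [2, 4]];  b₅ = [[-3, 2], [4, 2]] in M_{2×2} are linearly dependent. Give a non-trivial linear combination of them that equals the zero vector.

Write each element as a vector in ℝ⁴ using {E₁₁, E₁₂, E₂₁, E₂₂}.
Write the vectors as columns of a matrix and find a nonzero vector in its null space.
A generator of the null space is (2, 2, 1, -2, -3).

2b₁ + 2b₂ + b₃ - 2b₄ - 3b₅ = 0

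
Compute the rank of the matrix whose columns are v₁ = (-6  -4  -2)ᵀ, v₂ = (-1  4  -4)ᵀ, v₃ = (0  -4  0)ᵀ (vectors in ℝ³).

rank 3

Form the matrix with v₁, v₂, v₃ as columns and reduce.
There are 3 pivot columns, so rank = 3.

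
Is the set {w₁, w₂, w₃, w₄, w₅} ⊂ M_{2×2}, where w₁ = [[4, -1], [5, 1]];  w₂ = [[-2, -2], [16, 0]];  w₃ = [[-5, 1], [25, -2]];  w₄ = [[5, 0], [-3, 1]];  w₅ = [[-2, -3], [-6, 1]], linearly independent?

Take coordinates with respect to the standard basis {E₁₁, E₁₂, E₂₁, E₂₂}.
There are 5 vectors in a 4-dimensional space, so they cannot be linearly independent.

linearly dependent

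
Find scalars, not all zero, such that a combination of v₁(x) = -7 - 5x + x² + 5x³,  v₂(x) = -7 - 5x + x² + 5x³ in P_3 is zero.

v₁ - v₂ = 0

Write each element as a vector in ℝ⁴ using {1, x, …, x³}.
Solve the homogeneous system with v₁, v₂ as columns by row-reducing the coefficient matrix.
A generator of the null space is (1, -1).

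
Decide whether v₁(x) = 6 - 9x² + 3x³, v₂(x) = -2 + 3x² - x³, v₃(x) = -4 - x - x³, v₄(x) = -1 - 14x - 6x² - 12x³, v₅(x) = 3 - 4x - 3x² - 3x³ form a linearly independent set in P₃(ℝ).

Take coordinates with respect to the standard basis {1, x, …, x³}.
There are 5 vectors in a 4-dimensional space, so they cannot be linearly independent.

linearly dependent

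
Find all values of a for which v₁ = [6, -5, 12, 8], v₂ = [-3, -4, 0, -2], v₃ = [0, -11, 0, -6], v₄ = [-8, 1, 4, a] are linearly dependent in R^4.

The set is linearly dependent precisely when det[v₁; v₂; v₃; v₄] = 0.
The determinant works out to 396*a - 1872.
Solving 396*a - 1872 = 0 yields a = 52/11.

a = 52/11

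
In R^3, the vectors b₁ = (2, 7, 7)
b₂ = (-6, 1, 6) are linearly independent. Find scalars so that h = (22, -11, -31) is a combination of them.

Set up the augmented matrix [b₁ | b₂ | h] and row-reduce.
The system has the unique solution (α₁, α₂) = (-1, -4).

h = -b₁ - 4b₂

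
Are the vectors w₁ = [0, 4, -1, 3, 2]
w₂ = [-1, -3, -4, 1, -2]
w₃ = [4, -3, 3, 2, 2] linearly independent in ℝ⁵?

Row-reduce the matrix whose columns are w₁, w₂, w₃.
The reduction yields 3 nonzero rows, so the rank is 3.
Since rank = 3 (the number of vectors), the set is linearly independent.

linearly independent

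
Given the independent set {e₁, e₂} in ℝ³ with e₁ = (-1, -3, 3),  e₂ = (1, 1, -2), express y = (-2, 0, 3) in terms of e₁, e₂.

Set up the augmented matrix [e₁ | e₂ | y] and row-reduce.
Back-substitution yields (α₁, α₂) = (-1, -3).

y = -e₁ - 3e₂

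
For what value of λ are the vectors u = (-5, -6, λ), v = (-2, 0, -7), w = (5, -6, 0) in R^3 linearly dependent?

λ = -35

The set is linearly dependent precisely when det[u; v; w] = 0.
Expanding, det = 12*λ + 420.
This vanishes exactly when λ = -35.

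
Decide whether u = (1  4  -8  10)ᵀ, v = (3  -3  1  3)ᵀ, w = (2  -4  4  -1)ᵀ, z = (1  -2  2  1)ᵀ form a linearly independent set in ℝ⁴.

linearly dependent

Form the 4×4 matrix with these as columns; its determinant is 0.
A zero determinant means the columns are linearly dependent.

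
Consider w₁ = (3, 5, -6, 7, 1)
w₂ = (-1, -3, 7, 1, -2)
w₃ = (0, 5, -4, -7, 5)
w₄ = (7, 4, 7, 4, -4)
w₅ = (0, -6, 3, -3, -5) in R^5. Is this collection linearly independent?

linearly independent

The matrix [w₁|w₂|w₃|w₄|w₅] has determinant -211.
A nonzero determinant means the columns are linearly independent.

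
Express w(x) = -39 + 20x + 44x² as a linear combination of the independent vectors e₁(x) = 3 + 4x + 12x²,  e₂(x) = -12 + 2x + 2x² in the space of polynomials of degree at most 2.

w = 3e₁ + 4e₂

Work in coordinates with respect to the standard basis {1, x, x²}.
Since e₁, e₂ are independent, the coefficients expressing w are uniquely determined by a linear system.
The system has the unique solution (c₁, c₂) = (3, 4).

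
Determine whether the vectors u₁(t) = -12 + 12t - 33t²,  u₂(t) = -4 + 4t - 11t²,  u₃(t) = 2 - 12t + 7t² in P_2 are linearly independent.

linearly dependent

Take coordinates with respect to the standard basis {1, t, t²}.
Form the 3×3 matrix with these as columns; its determinant is 0.
A zero determinant means the columns are linearly dependent.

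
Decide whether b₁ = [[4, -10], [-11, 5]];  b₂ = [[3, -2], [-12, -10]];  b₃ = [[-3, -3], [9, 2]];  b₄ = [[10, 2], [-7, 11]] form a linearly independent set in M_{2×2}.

linearly independent

Write each element as a coordinate vector in ℝ⁴ using {E₁₁, E₁₂, E₂₁, E₂₂}.
Row-reduce the matrix whose columns are b₁, b₂, b₃, b₄.
The reduction yields 4 nonzero rows, so the rank is 4.
Since rank = 4 (the number of vectors), the set is linearly independent.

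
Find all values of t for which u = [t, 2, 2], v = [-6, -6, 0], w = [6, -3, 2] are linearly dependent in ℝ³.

The vectors are dependent exactly when the determinant of the matrix with rows u, v, w vanishes.
Cofactor expansion gives det = 132 - 12*t.
Setting this to zero gives t = 11.

t = 11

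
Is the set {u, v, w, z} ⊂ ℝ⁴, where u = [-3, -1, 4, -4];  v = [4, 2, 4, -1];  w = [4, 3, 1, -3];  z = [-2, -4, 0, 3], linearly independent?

linearly independent

Row-reduce the matrix whose columns are u, v, w, z.
The reduction yields 4 nonzero rows, so the rank is 4.
Since rank = 4 (the number of vectors), the set is linearly independent.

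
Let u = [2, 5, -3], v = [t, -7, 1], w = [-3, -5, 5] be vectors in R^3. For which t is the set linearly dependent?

t = -6/5

The set is linearly dependent precisely when det[u; v; w] = 0.
Expanding, det = -10*t - 12.
Setting this to zero gives t = -6/5.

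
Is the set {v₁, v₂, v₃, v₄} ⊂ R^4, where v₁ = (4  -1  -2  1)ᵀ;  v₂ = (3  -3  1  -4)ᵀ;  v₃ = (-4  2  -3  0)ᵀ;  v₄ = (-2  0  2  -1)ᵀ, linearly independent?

The matrix [v₁|v₂|v₃|v₄] has determinant 15.
A nonzero determinant means the columns are linearly independent.

linearly independent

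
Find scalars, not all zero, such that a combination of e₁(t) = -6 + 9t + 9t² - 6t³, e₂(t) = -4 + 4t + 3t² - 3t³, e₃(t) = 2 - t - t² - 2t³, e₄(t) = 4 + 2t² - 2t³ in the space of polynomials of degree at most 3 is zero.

e₁ - 2e₂ + e₃ - e₄ = 0

Take coordinates with respect to {1, t, …, t³}.
Solve the homogeneous system with e₁, e₂, e₃, e₄ as columns by row-reducing the coefficient matrix.
One solution (up to scaling) is (1, -2, 1, -1).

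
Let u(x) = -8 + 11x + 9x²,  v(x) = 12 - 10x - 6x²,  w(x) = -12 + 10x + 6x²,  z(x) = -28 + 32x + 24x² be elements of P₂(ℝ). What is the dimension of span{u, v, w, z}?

Represent each element by its coordinate vector in ℝ³.
Put the 3×4 matrix [u|v|w|z] into echelon form.
There are 2 pivot columns, so rank = 2.
(With 4 elements in a 3-dimensional space the rank is at most 3.)

dim = 2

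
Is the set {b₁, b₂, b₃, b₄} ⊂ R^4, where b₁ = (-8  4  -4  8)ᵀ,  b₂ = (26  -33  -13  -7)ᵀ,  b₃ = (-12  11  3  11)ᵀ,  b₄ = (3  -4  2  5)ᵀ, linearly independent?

The matrix [b₁|b₂|b₃|b₄] has determinant 0.
A zero determinant means the columns are linearly dependent.
Indeed 2b₁ - b₂ - 3b₃ + 2b₄ = 0.

linearly dependent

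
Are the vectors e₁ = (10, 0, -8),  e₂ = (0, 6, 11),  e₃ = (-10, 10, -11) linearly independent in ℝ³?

Row-reduce the matrix whose columns are e₁, e₂, e₃.
The reduction yields 3 nonzero rows, so the rank is 3.
Since rank = 3 (the number of vectors), the set is linearly independent.

linearly independent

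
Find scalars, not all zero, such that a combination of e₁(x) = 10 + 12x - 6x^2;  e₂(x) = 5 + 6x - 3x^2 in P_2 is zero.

Write each element as a vector in ℝ³ using {1, x, x^2}.
Set up α₁e₁ + α₂e₂ = 0 and solve the homogeneous system.
A generator of the null space is (1, -2).

e₁ - 2e₂ = 0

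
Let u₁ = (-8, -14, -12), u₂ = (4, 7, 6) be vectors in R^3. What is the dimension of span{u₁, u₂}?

Form the matrix with u₁, u₂ as columns and reduce.
Exactly 1 pivot survives; hence the rank is 1.

dim = 1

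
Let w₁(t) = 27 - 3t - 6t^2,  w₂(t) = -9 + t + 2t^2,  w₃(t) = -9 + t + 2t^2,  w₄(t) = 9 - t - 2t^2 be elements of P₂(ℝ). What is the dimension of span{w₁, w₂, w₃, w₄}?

dim = 1

Pass to coordinate vectors with respect to the basis {1, t, t^2}.
Form the matrix with w₁, w₂, w₃, w₄ as columns and reduce.
Reduction leaves 1 leading entry, giving rank 1.
(With 4 elements in a 3-dimensional space the rank is at most 3.)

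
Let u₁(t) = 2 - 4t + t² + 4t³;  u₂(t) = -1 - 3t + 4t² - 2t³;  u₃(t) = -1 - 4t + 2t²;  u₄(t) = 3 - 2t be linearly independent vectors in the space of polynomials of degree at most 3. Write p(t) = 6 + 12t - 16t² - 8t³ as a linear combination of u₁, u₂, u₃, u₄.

Take coordinate vectors relative to {1, t, …, t³}.
Solve the system with u₁, u₂, u₃, u₄ as columns and p as the right-hand side.
Back-substitution yields (a₁, …, a₄) = (-4, -4, 2, 4).

p = -4u₁ - 4u₂ + 2u₃ + 4u₄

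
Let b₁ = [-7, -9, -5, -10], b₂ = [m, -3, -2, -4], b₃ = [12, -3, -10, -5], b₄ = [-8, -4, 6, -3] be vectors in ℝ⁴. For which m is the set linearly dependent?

The vectors are dependent exactly when the determinant of the matrix with rows b₁, b₂, b₃, b₄ vanishes.
Cofactor expansion gives det = 15*m - 390.
This vanishes exactly when m = 26.

m = 26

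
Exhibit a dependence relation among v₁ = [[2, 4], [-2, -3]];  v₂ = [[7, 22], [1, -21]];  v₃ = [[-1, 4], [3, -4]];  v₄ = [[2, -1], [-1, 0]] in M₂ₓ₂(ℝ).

3v₁ - v₂ + 3v₃ + 2v₄ = 0

Take coordinates with respect to {E₁₁, E₁₂, E₂₁, E₂₂}.
Set up α₁v₁ + … + α₄v₄ = 0 and solve the homogeneous system.
A generator of the null space is (3, -1, 3, 2).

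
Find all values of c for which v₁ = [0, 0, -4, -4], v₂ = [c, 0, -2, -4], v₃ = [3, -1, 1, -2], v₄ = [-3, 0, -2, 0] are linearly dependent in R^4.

c = 3

Dependence holds iff the 4×4 matrix [v₁ v₂ v₃ v₄] is singular.
Cofactor expansion gives det = 8*c - 24.
Setting this to zero gives c = 3.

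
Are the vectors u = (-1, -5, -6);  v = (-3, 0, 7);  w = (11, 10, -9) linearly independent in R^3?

linearly dependent

Place the vectors as rows of a 3×3 matrix and reduce to echelon form.
The reduction yields 2 nonzero rows, so the rank is 2.
Since rank 2 < 3, the set is linearly dependent.
Indeed 2u + 3v + w = 0.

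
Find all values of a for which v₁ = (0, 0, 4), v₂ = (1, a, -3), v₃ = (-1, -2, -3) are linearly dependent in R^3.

The set is linearly dependent precisely when det[v₁; v₂; v₃] = 0.
The determinant works out to 4*a - 8.
Solving 4*a - 8 = 0 yields a = 2.

a = 2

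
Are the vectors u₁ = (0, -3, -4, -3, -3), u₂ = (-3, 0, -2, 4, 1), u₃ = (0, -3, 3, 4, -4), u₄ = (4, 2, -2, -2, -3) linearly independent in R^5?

linearly independent

Row-reduce the matrix whose columns are u₁, u₂, u₃, u₄.
The reduction yields 4 nonzero rows, so the rank is 4.
Since rank = 4 (the number of vectors), the set is linearly independent.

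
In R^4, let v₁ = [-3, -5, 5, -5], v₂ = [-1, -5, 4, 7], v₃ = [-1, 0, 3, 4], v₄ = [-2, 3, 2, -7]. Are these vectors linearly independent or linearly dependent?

The matrix [v₁|v₂|v₃|v₄] has determinant 10.
A nonzero determinant means the columns are linearly independent.

linearly independent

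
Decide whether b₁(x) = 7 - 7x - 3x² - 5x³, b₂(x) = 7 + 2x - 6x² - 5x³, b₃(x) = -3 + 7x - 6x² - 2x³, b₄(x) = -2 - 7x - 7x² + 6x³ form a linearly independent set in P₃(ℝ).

Take coordinates with respect to the standard basis {1, x, …, x³}.
The matrix [b₁|b₂|b₃|b₄] has determinant -4548.
A nonzero determinant means the columns are linearly independent.

linearly independent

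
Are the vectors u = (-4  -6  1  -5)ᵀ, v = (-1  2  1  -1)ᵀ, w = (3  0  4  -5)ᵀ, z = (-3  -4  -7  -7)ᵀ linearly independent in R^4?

Row-reduce the matrix whose columns are u, v, w, z.
The reduction yields 4 nonzero rows, so the rank is 4.
Since rank = 4 (the number of vectors), the set is linearly independent.

linearly independent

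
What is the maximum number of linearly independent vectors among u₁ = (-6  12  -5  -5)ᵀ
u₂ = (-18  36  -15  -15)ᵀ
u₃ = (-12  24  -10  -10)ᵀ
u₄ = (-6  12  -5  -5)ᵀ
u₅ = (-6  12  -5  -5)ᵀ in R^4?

Put the 4×5 matrix [u₁|u₂|u₃|u₄|u₅] into echelon form.
Exactly 1 pivot survives; hence the rank is 1.
(With 5 elements in a 4-dimensional space the rank is at most 4.)

1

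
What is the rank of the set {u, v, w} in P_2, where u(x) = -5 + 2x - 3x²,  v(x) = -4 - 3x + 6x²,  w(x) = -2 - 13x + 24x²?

rank 2

Pass to coordinate vectors with respect to the basis {1, x, x²}.
Apply Gaussian elimination to the matrix whose rows are u, v, w.
The echelon form has 2 nonzero rows, so the rank is 2.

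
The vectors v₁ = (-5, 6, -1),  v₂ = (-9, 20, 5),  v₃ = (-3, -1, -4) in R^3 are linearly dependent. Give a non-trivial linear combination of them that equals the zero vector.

3v₁ - v₂ - 2v₃ = 0

Solve the homogeneous system with v₁, v₂, v₃ as columns by row-reducing the coefficient matrix.
The free variable yields coefficients (3, -1, -2) (any nonzero multiple also works).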